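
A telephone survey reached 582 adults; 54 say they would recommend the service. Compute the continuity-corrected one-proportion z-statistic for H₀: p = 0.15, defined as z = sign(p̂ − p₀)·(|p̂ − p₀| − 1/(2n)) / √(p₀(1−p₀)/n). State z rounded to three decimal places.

z = -3.808

With x = 54 successes in n = 582, p̂ = 0.09278. p̂ − p₀ = -0.057216.
1/(2n) = 0.000859.
Corrected numerator: |-0.057216| − 0.000859 = 0.056357.
Under H₀, SE = √(p₀(1−p₀)/n) = √(0.15·0.85/582) = √0.000219072 = 0.014801.
z = (−)0.056357/0.014801 = -3.808.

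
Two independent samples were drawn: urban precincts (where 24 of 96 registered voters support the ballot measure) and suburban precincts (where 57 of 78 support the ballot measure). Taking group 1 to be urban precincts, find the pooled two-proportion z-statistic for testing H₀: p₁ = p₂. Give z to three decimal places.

z = -6.323

p̂₁ = 24/96 = 0.25000, p̂₂ = 57/78 = 0.73077.
Pooling: p̂ = 81/174 = 0.46552.
SE = √[p̂(1−p̂)(1/n₁+1/n₂)] = √[0.46552·0.53448·(1/96+1/78)] ≈ 0.076037.
z = -0.48077/0.076037 = -6.323.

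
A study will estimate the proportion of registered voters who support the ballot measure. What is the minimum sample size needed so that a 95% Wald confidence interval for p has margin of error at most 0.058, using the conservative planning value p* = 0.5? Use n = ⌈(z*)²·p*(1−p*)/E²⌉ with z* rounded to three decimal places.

z* = 1.960 at the 95% level.
p*(1−p*) = 0.50·0.50 = 0.2500.
(z*)²·p*(1−p*)/E² = 3.841600·0.2500/0.003364 = 285.493.
Rounding up, n = 286.

n = 286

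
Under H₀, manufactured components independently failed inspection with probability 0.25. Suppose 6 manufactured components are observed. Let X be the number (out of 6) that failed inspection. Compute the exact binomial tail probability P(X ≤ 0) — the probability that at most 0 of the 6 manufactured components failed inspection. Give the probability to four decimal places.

P = 0.1780

X is binomial with n = 6 and p = 0.25.
P(X ≤ 0) = C(6,0)·0.25^0·0.75^6.
= 0.177979 = 0.1780.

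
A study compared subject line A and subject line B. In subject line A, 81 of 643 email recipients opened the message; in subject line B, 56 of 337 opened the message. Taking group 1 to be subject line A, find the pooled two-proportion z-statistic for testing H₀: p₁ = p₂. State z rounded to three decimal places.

z = -1.724

p̂₁ = 81/643 = 0.12597, p̂₂ = 56/337 = 0.16617.
Pooled p̂ = (81+56)/(643+337) = 137/980 = 0.13980.
SE = √[p̂(1−p̂)(1/n₁+1/n₂)] = √[0.13980·0.86020·(1/643+1/337)] ≈ 0.023321.
z = -0.04020/0.023321 = -1.724.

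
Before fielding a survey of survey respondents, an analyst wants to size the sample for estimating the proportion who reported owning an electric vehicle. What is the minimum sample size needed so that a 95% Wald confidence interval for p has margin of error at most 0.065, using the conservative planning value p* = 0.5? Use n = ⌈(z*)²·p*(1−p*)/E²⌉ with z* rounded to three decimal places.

For 95% confidence, z* = 1.960.
p*(1−p*) = 0.2500.
(z*)²·p*(1−p*)/E² = 3.841600·0.2500/0.004225 = 227.314.
Rounding up, n = 228.

n = 228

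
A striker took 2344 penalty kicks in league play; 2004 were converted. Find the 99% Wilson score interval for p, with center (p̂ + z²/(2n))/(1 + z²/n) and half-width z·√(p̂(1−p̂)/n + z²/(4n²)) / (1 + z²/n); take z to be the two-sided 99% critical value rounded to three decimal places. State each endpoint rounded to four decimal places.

(0.8352, 0.8727)

p̂ = 2004/2344 = 0.85495; z = 2.576, so z² = 6.635776.
1 + z²/n = 1.002831.
Center = (0.85495 + 0.001415)/1.002831 = 0.85395.
Radicand: p̂(1−p̂)/n + z²/(4n²) = 0.000052906 + 0.000000302 = 0.000053208.
Half-width = 2.576·√0.000053208/1.002831 = 0.01874.
Interval: 0.85395 ± 0.01874 → (0.8352, 0.8727).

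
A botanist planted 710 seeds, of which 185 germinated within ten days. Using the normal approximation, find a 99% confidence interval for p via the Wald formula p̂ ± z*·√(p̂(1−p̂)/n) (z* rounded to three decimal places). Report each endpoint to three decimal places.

(0.218, 0.303)

Sample proportion p̂ = 185/710 = 0.26056.
SE(p̂) = √(0.26056·0.73944/710) = 0.016473.
z* = 2.576 at the 99% level.
Margin of error: 2.576 × 0.016473 = 0.04243.
CI: 0.26056 ± 0.04243 = (0.218, 0.303).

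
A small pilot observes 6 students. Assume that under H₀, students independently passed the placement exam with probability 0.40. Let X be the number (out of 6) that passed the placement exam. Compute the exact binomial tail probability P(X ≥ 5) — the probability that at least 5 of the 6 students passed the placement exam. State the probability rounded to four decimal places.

X ~ Binomial(n=6, p=0.40).
P(X ≥ 5) = C(6,5)·0.40^5·0.60^1 + C(6,6)·0.40^6·0.60^0.
= 0.036864 + 0.004096 = 0.0410.

P = 0.0410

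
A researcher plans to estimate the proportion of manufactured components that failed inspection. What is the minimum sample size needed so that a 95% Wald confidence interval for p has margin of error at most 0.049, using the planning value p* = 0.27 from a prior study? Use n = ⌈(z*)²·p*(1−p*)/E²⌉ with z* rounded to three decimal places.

n = 316

z* = 1.960 at the 95% level.
p*(1−p*) = 0.1971.
Required n before rounding: 3.841600 × 0.1971 / 0.049² = 315.360.
Rounding up, n = 316.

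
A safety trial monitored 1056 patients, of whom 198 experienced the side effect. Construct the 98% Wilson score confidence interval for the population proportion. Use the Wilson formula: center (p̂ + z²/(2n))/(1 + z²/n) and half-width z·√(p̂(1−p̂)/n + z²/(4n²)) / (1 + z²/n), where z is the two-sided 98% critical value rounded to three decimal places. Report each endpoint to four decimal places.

(0.1612, 0.2170)

p̂ = 198/1056 = 0.18750; z = 2.326, so z² = 5.410276.
1 + z²/n = 1.005123.
Adjusted center: (0.18750 + z²/(2n))/1.005123 = 0.18909.
Radicand: p̂(1−p̂)/n + z²/(4n²) = 0.000144265 + 0.000001213 = 0.000145478.
Half-width = z·√(radicand)/denom = 2.326·0.012061/1.005123 = 0.02791.
CI: 0.18909 ± 0.02791 = (0.1612, 0.2170).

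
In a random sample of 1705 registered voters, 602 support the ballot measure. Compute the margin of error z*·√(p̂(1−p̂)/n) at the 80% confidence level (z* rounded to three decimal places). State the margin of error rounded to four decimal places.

ME = 0.0148

p̂ = 602/1705 = 0.35308.
SE = √(p̂(1−p̂)/n) = √(0.228414/1705) = 0.011574.
The 80% critical value is z* = 1.282.
So ME = 0.0148.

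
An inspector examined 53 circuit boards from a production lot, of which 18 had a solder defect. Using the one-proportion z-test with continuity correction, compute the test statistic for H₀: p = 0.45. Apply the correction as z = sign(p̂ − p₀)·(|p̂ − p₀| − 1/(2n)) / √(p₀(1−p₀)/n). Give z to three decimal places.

p̂ = 18/53 = 0.33962. p̂ − p₀ = -0.110377.
1/(2n) = 0.009434.
Corrected numerator: |-0.110377| − 0.009434 = 0.100943.
Null standard error: √(0.45·0.55/53) = √0.004669811 = 0.068336.
z = (−)0.100943/0.068336 = -1.477.

z = -1.477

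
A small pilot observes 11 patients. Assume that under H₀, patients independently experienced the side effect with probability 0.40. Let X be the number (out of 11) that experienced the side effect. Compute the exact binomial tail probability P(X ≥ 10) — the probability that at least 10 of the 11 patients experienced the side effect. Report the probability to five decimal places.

X ~ Binomial(n=11, p=0.40).
P(X ≥ 10) = C(11,10)·0.40^10·0.60^1 + C(11,11)·0.40^11·0.60^0.
= 0.000692 + 0.000042 = 0.00073.

P = 0.00073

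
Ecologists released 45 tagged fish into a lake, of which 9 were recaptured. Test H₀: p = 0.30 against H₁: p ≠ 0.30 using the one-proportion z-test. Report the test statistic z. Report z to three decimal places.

z = -1.464

p̂ = 9/45 = 0.20000.
SE₀ = √(0.30·0.70/45) = 0.068313.
z = (p̂ − p₀)/SE = (0.20000 − 0.30)/0.068313 = -1.464.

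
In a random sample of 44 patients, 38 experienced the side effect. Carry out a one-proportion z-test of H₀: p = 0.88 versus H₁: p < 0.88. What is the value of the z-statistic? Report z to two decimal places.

z = -0.33

Sample proportion p̂ = 38/44 = 0.86364.
SE₀ = √(0.88·0.12/44) = 0.048990.
Test statistic: z = -0.01636/0.048990 = -0.33.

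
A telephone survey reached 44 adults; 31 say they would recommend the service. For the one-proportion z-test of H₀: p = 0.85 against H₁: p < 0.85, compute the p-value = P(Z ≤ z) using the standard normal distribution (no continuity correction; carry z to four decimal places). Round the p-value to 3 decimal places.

p-value = 0.003

Sample proportion p̂ = 31/44 = 0.70455.
Under H₀, SE = √(p₀(1−p₀)/n) = √(0.85·0.15/44) = √0.002897727 = 0.053831.
z = (p̂ − p₀)/SE = (31/44 − 0.85)/0.053831 ≈ -2.7021.
From the standard normal, P(Z ≤ z) = 0.003.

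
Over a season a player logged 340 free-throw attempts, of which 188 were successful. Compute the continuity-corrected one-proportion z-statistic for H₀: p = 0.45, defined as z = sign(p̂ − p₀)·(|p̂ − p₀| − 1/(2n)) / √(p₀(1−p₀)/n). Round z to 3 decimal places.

z = 3.761

The sample proportion is 188/340 = 0.55294. p̂ − p₀ = 0.102941.
1/(2n) = 0.001471.
Corrected numerator: |0.102941| − 0.001471 = 0.101470.
Under H₀, SE = √(p₀(1−p₀)/n) = √(0.45·0.55/340) = √0.000727941 = 0.026980.
z = +0.101470/0.026980 = 3.761.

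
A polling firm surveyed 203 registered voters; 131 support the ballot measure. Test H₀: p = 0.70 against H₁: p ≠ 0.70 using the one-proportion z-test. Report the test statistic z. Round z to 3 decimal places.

p̂ = 131/203 = 0.64532.
Under H₀, SE = √(p₀(1−p₀)/n) = √(0.70·0.30/203) = √0.001034483 = 0.032163.
z = (0.64532 − 0.70)/0.032163 = -0.05468/0.032163 = -1.700.

z = -1.700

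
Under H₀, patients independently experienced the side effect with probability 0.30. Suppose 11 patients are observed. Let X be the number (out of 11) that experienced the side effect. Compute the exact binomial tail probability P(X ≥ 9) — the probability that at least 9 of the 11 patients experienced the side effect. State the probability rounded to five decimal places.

P = 0.00058

X ~ Binomial(n=11, p=0.30).
P(X ≥ 9) = C(11,9)·0.30^9·0.70^2 + C(11,10)·0.30^10·0.70^1 + C(11,11)·0.30^11·0.70^0.
= 0.000530 + 0.000045 + 0.000002 = 0.00058.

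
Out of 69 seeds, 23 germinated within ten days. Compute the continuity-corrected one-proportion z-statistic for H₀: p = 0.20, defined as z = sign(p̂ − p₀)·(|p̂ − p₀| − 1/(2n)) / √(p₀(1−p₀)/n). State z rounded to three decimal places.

The sample proportion is 23/69 = 0.33333. p̂ − p₀ = 0.133333.
Continuity correction 1/(2n) = 1/138 = 0.007246.
Corrected numerator: |0.133333| − 0.007246 = 0.126087.
Under H₀, SE = √(p₀(1−p₀)/n) = √(0.20·0.80/69) = √0.002318841 = 0.048154.
z = (+)0.126087/0.048154 = 2.618.

z = 2.618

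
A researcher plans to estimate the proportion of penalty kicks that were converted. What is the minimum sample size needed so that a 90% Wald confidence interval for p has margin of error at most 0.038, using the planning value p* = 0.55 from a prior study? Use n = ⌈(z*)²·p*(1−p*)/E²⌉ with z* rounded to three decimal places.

z* = 1.645 at the 90% level.
p*(1−p*) = 0.2475.
Required n before rounding: 2.706025 × 0.2475 / 0.038² = 463.810.
Rounding up, n = 464.

n = 464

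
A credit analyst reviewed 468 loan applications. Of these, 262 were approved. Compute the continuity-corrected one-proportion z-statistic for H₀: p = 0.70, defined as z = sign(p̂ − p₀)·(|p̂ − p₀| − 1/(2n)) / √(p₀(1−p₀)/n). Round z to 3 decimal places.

z = -6.567

With x = 262 successes in n = 468, p̂ = 0.55983. p̂ − p₀ = -0.140171.
Continuity correction 1/(2n) = 1/936 = 0.001068.
Corrected numerator: |-0.140171| − 0.001068 = 0.139103.
Under H₀, SE = √(p₀(1−p₀)/n) = √(0.70·0.30/468) = √0.000448718 = 0.021183.
z = −0.139103/0.021183 = -6.567.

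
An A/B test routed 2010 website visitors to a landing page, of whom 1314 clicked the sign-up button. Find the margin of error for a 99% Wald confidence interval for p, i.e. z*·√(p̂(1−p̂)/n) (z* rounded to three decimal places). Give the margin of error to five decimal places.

The sample proportion is 1314/2010 = 0.65373.
Standard error of p̂: √(0.226367/2010) = √0.000112620 = 0.010612.
For 99% confidence, z* = 2.576.
Margin of error = z*·SE = 2.576 × 0.010612 = 0.02734.

ME = 0.02734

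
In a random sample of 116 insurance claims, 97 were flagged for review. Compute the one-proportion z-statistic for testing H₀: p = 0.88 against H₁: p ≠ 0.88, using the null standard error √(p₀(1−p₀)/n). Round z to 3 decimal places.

z = -1.451

Sample proportion p̂ = 97/116 = 0.83621.
Under H₀, SE = √(p₀(1−p₀)/n) = √(0.88·0.12/116) = √0.000910345 = 0.030172.
z = (0.83621 − 0.88)/0.030172 = -0.04379/0.030172 = -1.451.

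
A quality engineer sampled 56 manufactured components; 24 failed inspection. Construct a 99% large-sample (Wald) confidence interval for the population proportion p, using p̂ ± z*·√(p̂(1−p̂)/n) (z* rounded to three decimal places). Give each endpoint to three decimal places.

(0.258, 0.599)

p̂ = 24/56 = 0.42857.
Standard error of p̂: √(0.244898/56) = √0.004373178 = 0.066130.
z* = 2.576 at the 99% level.
Margin of error: 2.576 × 0.066130 = 0.17035.
Interval: 0.42857 ± 0.17035 → (0.258, 0.599).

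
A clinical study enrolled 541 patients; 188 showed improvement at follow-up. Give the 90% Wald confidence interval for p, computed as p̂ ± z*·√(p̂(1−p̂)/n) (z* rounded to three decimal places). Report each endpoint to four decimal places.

(0.3138, 0.3812)

Sample proportion p̂ = 188/541 = 0.34750.
Standard error of p̂: √(0.226745/541) = √0.000419122 = 0.020472.
z* = 1.645 at the 90% level.
Margin of error: 1.645 × 0.020472 = 0.03368.
Interval: 0.34750 ± 0.03368 → (0.3138, 0.3812).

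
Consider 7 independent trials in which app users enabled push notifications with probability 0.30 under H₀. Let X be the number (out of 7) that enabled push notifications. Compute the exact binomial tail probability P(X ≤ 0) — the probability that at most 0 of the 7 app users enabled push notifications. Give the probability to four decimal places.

X ~ Binomial(n=7, p=0.30).
P(X ≤ 0) = C(7,0)·0.30^0·0.70^7.
= 0.082354 = 0.0824.

P = 0.0824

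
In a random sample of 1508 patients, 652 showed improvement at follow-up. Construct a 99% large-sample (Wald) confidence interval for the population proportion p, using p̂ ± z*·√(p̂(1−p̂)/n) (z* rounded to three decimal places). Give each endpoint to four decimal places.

With x = 652 successes in n = 1508, p̂ = 0.43236.
SE = √(p̂(1−p̂)/n) = √(0.245425/1508) = 0.012757.
The 99% critical value is z* = 2.576.
Margin of error: 2.576 × 0.012757 = 0.03286.
CI: 0.43236 ± 0.03286 = (0.3995, 0.4652).

(0.3995, 0.4652)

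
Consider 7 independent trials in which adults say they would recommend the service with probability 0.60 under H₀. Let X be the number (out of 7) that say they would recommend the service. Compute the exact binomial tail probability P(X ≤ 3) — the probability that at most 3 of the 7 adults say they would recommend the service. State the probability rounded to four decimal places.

P = 0.2898

X is binomial with n = 7 and p = 0.60.
P(X ≤ 3) = C(7,0)·0.60^0·0.40^7 + C(7,1)·0.60^1·0.40^6 + C(7,2)·0.60^2·0.40^5 + C(7,3)·0.60^3·0.40^4.
= 0.001638 + 0.017203 + 0.077414 + 0.193536 = 0.2898.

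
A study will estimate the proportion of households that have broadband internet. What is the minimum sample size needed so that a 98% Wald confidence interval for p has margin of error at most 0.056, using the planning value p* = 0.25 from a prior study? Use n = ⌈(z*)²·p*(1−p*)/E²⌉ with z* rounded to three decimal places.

n = 324

The 98% critical value is z* = 2.326.
p*(1−p*) = 0.25·0.75 = 0.1875.
(z*)²·p*(1−p*)/E² = 5.410276·0.1875/0.003136 = 323.478.
Rounding up, n = 324.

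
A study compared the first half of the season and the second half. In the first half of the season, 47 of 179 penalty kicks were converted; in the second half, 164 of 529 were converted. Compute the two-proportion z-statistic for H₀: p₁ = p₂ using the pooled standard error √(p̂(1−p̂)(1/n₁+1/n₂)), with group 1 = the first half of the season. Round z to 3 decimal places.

Sample proportions: p̂₁ = 47/179 = 0.26257 and p̂₂ = 164/529 = 0.31002.
Pooled p̂ = (47+164)/(179+529) = 211/708 = 0.29802.
SE = √[p̂(1−p̂)(1/n₁+1/n₂)] = √[0.29802·0.70198·(1/179+1/529)] ≈ 0.039550.
z = -0.04745/0.039550 = -1.200.

z = -1.200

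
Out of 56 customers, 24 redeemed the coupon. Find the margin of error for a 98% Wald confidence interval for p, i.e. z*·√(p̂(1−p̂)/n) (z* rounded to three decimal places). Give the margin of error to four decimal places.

ME = 0.1538

The sample proportion is 24/56 = 0.42857.
SE = √(p̂(1−p̂)/n) = √(0.244898/56) = 0.066130.
The 98% critical value is z* = 2.326.
ME = 2.326·0.066130 = 0.1538.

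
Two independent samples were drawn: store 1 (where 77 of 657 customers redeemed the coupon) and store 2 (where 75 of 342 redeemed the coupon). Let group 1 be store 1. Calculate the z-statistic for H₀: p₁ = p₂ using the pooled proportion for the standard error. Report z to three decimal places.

p̂₁ = 77/657 = 0.11720, p̂₂ = 75/342 = 0.21930.
Pooling: p̂ = 152/999 = 0.15215.
SE = √[p̂(1−p̂)(1/n₁+1/n₂)] = √[0.15215·0.84785·(1/657+1/342)] ≈ 0.023949.
z = -0.10210/0.023949 = -4.263.

z = -4.263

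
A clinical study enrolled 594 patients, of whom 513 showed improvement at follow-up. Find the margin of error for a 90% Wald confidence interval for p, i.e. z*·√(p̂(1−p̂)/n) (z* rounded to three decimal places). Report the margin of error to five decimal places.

ME = 0.02316

With x = 513 successes in n = 594, p̂ = 0.86364.
SE = √(p̂(1−p̂)/n) = √(0.117769/594) = 0.014081.
The 90% critical value is z* = 1.645.
So ME = 0.02316.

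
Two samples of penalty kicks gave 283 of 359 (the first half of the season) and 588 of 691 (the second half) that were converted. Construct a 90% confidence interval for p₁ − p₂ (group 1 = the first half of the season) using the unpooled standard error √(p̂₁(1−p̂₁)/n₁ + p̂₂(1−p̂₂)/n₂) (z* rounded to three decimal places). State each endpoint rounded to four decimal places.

p̂₁ = 0.78830, p̂₂ = 0.85094, so the observed difference is -0.06264.
Unpooled SE = √(p̂₁(1−p̂₁)/n₁ + p̂₂(1−p̂₂)/n₂) = √(0.000464854 + 0.000183561) = 0.025464.
The 90% critical value is z* = 1.645. Margin = 1.645·0.025464 = 0.04189.
Interval: -0.06264 ± 0.04189 → (-0.1045, -0.0208).

(-0.1045, -0.0208)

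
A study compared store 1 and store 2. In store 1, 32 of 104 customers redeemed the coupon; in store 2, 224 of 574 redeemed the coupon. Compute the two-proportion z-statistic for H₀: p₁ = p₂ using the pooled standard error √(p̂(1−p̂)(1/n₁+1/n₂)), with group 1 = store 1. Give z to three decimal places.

p̂₁ = 32/104 = 0.30769, p̂₂ = 224/574 = 0.39024.
Pooled p̂ = (32+224)/(104+574) = 256/678 = 0.37758.
SE = √[p̂(1−p̂)(1/n₁+1/n₂)] = √[0.37758·0.62242·(1/104+1/574)] ≈ 0.051664.
z = -0.08255/0.051664 = -1.598.

z = -1.598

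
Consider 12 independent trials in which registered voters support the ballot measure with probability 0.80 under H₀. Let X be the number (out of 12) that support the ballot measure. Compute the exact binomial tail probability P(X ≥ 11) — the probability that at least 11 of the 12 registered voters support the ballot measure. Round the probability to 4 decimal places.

X ~ Binomial(n=12, p=0.80).
P(X ≥ 11) = C(12,11)·0.80^11·0.20^1 + C(12,12)·0.80^12·0.20^0.
= 0.206158 + 0.068719 = 0.2749.

P = 0.2749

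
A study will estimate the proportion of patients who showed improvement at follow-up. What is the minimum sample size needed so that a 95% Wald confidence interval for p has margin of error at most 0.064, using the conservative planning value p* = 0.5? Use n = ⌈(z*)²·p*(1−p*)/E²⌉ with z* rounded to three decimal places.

n = 235

z* = 1.960 at the 95% level.
p*(1−p*) = 0.50·0.50 = 0.2500.
Required n before rounding: 3.841600 × 0.2500 / 0.064² = 234.473.
Rounding up, n = 235.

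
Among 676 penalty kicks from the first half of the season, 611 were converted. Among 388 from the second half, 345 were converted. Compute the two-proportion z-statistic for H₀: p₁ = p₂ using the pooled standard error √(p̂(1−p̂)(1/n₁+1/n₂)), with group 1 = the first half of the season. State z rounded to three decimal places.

z = 0.763

p̂₁ = 611/676 = 0.90385, p̂₂ = 345/388 = 0.88918.
Pooled p̂ = (611+345)/(676+388) = 956/1064 = 0.89850.
Pooled SE = √[0.0912007·0.00405661] ≈ 0.019234.
z = 0.01467/0.019234 = 0.763.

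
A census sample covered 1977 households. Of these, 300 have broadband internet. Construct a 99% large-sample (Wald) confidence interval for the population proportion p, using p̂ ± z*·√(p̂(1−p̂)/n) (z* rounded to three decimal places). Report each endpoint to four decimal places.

The sample proportion is 300/1977 = 0.15175.
SE(p̂) = √(0.15175·0.84825/1977) = 0.008069.
For 99% confidence, z* = 2.576.
Margin = 2.576·0.008069 = 0.02079.
CI: 0.15175 ± 0.02079 = (0.1310, 0.1725).

(0.1310, 0.1725)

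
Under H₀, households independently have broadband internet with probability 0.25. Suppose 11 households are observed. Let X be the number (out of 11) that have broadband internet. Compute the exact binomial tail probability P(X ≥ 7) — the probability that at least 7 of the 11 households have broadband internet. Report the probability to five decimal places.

P = 0.00756

X is binomial with n = 11 and p = 0.25.
P(X ≥ 7) = Σ_{j=7}^{11} C(11,j)·0.25^j·0.75^{11−j}.
= 0.006373 + 0.001062 + 0.000118 + 0.000008 + 0.000000 = 0.00756.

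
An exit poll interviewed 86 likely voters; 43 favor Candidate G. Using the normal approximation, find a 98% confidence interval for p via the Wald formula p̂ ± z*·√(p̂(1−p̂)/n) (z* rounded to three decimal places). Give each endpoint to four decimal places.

Sample proportion p̂ = 43/86 = 0.50000.
SE = √(p̂(1−p̂)/n) = √(0.250000/86) = 0.053916.
The 98% critical value is z* = 2.326.
Margin = 2.326·0.053916 = 0.12541.
CI: 0.50000 ± 0.12541 = (0.3746, 0.6254).

(0.3746, 0.6254)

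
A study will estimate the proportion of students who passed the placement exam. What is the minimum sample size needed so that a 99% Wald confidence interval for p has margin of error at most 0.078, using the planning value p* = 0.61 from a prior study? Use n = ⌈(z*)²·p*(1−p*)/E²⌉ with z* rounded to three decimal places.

n = 260

For 99% confidence, z* = 2.576.
p*(1−p*) = 0.2379.
Required n before rounding: 6.635776 × 0.2379 / 0.078² = 259.476.
⌈259.476⌉ = 260.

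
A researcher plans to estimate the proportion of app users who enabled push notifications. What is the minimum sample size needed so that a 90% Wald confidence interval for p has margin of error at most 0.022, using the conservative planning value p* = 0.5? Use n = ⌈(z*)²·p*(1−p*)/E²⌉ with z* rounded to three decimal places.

For 90% confidence, z* = 1.645.
p*(1−p*) = 0.2500.
Required n before rounding: 2.706025 × 0.2500 / 0.022² = 1397.740.
⌈1397.740⌉ = 1398.

n = 1398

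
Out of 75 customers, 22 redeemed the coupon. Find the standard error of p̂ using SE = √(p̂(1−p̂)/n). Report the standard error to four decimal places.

SE = 0.0526

With x = 22 successes in n = 75, p̂ = 0.29333.
p̂(1−p̂) = 0.29333·0.70667 = 0.207288.
SE = √(0.207288/75) = 0.0526.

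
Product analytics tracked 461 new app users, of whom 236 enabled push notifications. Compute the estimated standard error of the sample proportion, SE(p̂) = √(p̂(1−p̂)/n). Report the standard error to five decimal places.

SE = 0.02328

Sample proportion p̂ = 236/461 = 0.51193.
p̂(1−p̂) = 0.249858.
Dividing by n and taking the root: √0.000541991 = 0.02328.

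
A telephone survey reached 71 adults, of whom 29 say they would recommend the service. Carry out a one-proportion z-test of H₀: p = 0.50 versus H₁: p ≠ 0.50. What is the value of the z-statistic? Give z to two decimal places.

z = -1.54

The sample proportion is 29/71 = 0.40845.
Under H₀, SE = √(p₀(1−p₀)/n) = √(0.50·0.50/71) = √0.003521127 = 0.059339.
Test statistic: z = -0.09155/0.059339 = -1.54.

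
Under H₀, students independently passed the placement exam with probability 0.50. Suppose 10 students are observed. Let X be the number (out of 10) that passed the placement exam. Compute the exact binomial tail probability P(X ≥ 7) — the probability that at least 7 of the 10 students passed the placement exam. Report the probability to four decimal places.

X ~ Binomial(n=10, p=0.50).
P(X ≥ 7) = C(10,7)·0.50^7·0.50^3 + C(10,8)·0.50^8·0.50^2 + C(10,9)·0.50^9·0.50^1 + C(10,10)·0.50^10·0.50^0.
= 0.117188 + 0.043945 + 0.009766 + 0.000977 = 0.1719.

P = 0.1719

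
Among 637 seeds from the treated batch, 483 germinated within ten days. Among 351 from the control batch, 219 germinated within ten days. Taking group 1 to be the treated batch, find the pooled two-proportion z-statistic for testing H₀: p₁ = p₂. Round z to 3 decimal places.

p̂₁ = 483/637 = 0.75824, p̂₂ = 219/351 = 0.62393.
Pooled p̂ = (483+219)/(637+351) = 702/988 = 0.71053.
SE = √[p̂(1−p̂)(1/n₁+1/n₂)] = √[0.71053·0.28947·(1/637+1/351)] ≈ 0.030147.
z = (p̂₁ − p̂₂)/SE = (0.75824 − 0.62393)/0.030147 = 0.13431/0.030147 = 4.455.

z = 4.455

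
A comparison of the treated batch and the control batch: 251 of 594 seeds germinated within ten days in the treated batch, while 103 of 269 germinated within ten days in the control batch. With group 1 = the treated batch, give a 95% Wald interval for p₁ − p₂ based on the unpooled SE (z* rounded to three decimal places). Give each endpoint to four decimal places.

(-0.0307, 0.1100)

p̂₁ = 0.42256, p̂₂ = 0.38290, so the observed difference is 0.03966.
Unpooled SE = √(p̂₁(1−p̂₁)/n₁ + p̂₂(1−p̂₂)/n₂) = √(0.000410779 + 0.000878392) = 0.035905.
z* = 1.960 at the 95% level. Margin = 1.960·0.035905 = 0.07037.
CI: 0.03966 ± 0.07037 = (-0.0307, 0.1100).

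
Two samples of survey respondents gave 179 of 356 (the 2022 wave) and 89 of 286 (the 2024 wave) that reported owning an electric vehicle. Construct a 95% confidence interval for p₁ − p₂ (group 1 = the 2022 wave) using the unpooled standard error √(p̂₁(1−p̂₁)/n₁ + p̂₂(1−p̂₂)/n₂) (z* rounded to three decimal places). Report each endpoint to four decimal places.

(0.1169, 0.2663)

p̂₁ = 179/356 = 0.50281, p̂₂ = 89/286 = 0.31119; p̂₁ − p̂₂ = 0.19162.
SE = √(0.000702225 + 0.000749477) = √0.001451702 = 0.038101.
The 95% critical value is z* = 1.960. Margin of error = 0.07468.
So the interval runs from 0.1169 to 0.2663.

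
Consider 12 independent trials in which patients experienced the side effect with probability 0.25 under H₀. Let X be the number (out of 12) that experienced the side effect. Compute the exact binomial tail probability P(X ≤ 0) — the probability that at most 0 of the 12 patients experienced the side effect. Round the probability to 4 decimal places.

X ~ Binomial(n=12, p=0.25).
P(X ≤ 0) = C(12,0)·0.25^0·0.75^12.
= 0.031676 = 0.0317.

P = 0.0317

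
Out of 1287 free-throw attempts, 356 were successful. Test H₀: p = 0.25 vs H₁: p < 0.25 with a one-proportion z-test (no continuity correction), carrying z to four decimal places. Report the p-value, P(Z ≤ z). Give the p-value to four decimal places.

p-value = 0.9863

The sample proportion is 356/1287 = 0.27661.
Null standard error: √(0.25·0.75/1287) = √0.000145688 = 0.012070.
Test statistic (full precision, shown to 4 dp): z = (356/1287 − 0.25)/SE₀ ≈ 2.2048.
p-value = P(Z ≤ z) with z = 2.2048 → 0.9863.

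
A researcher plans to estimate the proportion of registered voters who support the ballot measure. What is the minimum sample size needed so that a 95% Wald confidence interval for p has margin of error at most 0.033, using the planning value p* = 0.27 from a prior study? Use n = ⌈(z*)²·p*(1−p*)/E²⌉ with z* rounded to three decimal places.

n = 696

The 95% critical value is z* = 1.960.
p*(1−p*) = 0.27·0.73 = 0.1971.
(z*)²·p*(1−p*)/E² = 3.841600·0.1971/0.001089 = 695.298.
Rounding up, n = 696.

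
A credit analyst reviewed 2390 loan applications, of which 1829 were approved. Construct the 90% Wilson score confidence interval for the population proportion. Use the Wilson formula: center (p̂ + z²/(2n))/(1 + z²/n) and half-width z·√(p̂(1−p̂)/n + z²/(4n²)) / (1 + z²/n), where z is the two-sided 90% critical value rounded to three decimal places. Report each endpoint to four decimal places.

(0.7507, 0.7792)

p̂ = 1829/2390 = 0.76527; z = 1.645, so z² = 2.706025.
Denominator 1 + z²/n = 1 + 2.706025/2390 = 1.001132.
Center = (0.76527 + 0.000566)/1.001132 = 0.76497.
Radicand: p̂(1−p̂)/n + z²/(4n²) = 0.000075159 + 0.000000118 = 0.000075277.
Half-width = z·√(radicand)/denom = 1.645·0.008676/1.001132 = 0.01426.
CI: 0.76497 ± 0.01426 = (0.7507, 0.7792).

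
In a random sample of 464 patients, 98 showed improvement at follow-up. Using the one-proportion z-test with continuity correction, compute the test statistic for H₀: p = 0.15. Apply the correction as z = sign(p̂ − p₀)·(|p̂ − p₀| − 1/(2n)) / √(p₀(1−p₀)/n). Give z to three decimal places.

The sample proportion is 98/464 = 0.21121. p̂ − p₀ = 0.061207.
1/(2n) = 0.001078.
Corrected numerator: |0.061207| − 0.001078 = 0.060129.
Under H₀, SE = √(p₀(1−p₀)/n) = √(0.15·0.85/464) = √0.000274784 = 0.016577.
z = (+)0.060129/0.016577 = 3.627.

z = 3.627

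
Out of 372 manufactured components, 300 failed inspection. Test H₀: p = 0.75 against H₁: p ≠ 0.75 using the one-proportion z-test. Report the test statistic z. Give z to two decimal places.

z = 2.51

With x = 300 successes in n = 372, p̂ = 0.80645.
SE₀ = √(0.75·0.25/372) = 0.022451.
z = (0.80645 − 0.75)/0.022451 = 0.05645/0.022451 = 2.51.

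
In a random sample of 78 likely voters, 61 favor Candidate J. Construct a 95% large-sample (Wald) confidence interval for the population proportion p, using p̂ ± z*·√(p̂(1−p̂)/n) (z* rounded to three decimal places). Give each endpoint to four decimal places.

Sample proportion p̂ = 61/78 = 0.78205.
SE(p̂) = √(0.78205·0.21795/78) = 0.046746.
The 95% critical value is z* = 1.960.
Margin = 1.960·0.046746 = 0.09162.
CI: 0.78205 ± 0.09162 = (0.6904, 0.8737).

(0.6904, 0.8737)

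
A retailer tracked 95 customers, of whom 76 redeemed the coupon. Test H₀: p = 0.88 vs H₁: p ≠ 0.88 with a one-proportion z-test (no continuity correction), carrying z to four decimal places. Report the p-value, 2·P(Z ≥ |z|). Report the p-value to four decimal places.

p̂ = 76/95 = 0.80000.
Under H₀, SE = √(p₀(1−p₀)/n) = √(0.88·0.12/95) = √0.001111579 = 0.033340.
z = (p̂ − p₀)/SE = (76/95 − 0.88)/0.033340 ≈ -2.3995.
p-value = 2·P(Z ≥ |z|) with z = -2.3995 → 0.0164.

p-value = 0.0164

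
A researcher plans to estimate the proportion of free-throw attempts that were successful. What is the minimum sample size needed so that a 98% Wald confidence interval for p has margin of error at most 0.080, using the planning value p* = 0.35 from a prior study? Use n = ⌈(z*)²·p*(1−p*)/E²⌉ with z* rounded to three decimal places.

z* = 2.326 at the 98% level.
p*(1−p*) = 0.2275.
(z*)²·p*(1−p*)/E² = 5.410276·0.2275/0.006400 = 192.318.
Rounding up, n = 193.

n = 193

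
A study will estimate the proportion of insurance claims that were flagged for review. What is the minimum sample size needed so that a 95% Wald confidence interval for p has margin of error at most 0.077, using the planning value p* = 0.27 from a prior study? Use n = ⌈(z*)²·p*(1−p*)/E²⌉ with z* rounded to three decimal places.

n = 128

z* = 1.960 at the 95% level.
p*(1−p*) = 0.27·0.73 = 0.1971.
(z*)²·p*(1−p*)/E² = 3.841600·0.1971/0.005929 = 127.708.
Rounding up, n = 128.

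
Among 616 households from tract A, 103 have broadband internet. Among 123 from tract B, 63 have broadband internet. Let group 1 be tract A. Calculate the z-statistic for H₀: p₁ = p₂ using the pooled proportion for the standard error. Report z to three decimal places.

z = -8.370

p̂₁ = 103/616 = 0.16721, p̂₂ = 63/123 = 0.51220.
Pooling: p̂ = 166/739 = 0.22463.
Pooled SE = √[0.1741702·0.00975346] ≈ 0.041216.
z = -0.34499/0.041216 = -8.370.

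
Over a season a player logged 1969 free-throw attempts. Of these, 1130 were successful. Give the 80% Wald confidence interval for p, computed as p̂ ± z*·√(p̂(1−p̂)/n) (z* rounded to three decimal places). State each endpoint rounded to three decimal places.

The sample proportion is 1130/1969 = 0.57390.
SE(p̂) = √(0.57390·0.42610/1969) = 0.011144.
The 80% critical value is z* = 1.282.
Margin of error: 1.282 × 0.011144 = 0.01429.
CI: 0.57390 ± 0.01429 = (0.560, 0.588).

(0.560, 0.588)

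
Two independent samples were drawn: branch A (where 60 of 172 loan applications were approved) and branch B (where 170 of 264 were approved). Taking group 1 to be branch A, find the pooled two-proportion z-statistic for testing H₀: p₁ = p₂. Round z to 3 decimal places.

z = -6.032

p̂₁ = 60/172 = 0.34884, p̂₂ = 170/264 = 0.64394.
Pooling: p̂ = 230/436 = 0.52752.
Pooled SE = √[0.2492425·0.00960183] ≈ 0.048920.
z = -0.29510/0.048920 = -6.032.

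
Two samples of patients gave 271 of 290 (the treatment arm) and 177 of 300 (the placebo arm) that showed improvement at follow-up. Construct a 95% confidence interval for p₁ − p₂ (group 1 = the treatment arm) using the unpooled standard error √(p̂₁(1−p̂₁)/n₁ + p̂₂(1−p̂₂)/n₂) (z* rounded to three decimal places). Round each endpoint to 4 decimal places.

p̂₁ = 271/290 = 0.93448, p̂₂ = 177/300 = 0.59000; p̂₁ − p̂₂ = 0.34448.
Unpooled SE = √(p̂₁(1−p̂₁)/n₁ + p̂₂(1−p̂₂)/n₂) = √(0.000211120 + 0.000806333) = 0.031898.
For 95% confidence, z* = 1.960. Margin = 1.960·0.031898 = 0.06252.
Interval: 0.34448 ± 0.06252 → (0.2820, 0.4070).

(0.2820, 0.4070)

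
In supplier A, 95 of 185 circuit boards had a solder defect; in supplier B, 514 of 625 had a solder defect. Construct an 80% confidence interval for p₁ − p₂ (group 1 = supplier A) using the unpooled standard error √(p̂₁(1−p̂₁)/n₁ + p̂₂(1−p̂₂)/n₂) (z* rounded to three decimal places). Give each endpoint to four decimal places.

(-0.3599, -0.2579)

p̂₁ = 0.51351, p̂₂ = 0.82240, so the observed difference is -0.30889.
SE = √(0.001350364 + 0.000233693) = √0.001584057 = 0.039800.
For 80% confidence, z* = 1.282. Margin of error = 0.05102.
So the interval runs from -0.3599 to -0.2579.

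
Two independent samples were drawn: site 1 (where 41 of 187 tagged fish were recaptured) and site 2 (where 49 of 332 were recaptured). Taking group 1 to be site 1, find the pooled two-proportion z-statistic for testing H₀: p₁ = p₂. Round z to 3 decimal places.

z = 2.070

p̂₁ = 41/187 = 0.21925, p̂₂ = 49/332 = 0.14759.
Pooling: p̂ = 90/519 = 0.17341.
Pooled SE = √[0.1433392·0.00835964] ≈ 0.034616.
z = 0.07166/0.034616 = 2.070.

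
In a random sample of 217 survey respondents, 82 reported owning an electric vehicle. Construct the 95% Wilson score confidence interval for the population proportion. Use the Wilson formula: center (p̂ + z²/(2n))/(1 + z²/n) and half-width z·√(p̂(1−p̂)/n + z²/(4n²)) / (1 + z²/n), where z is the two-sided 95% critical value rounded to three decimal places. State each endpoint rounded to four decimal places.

(0.3160, 0.4440)

p̂ = 82/217 = 0.37788; z = 1.960, so z² = 3.841600.
Denominator 1 + z²/n = 1 + 3.841600/217 = 1.017703.
Center = (0.37788 + 0.008852)/1.017703 = 0.38000.
Radicand: p̂(1−p̂)/n + z²/(4n²) = 0.001083349 + 0.000020395 = 0.001103744.
Half-width = 1.960·√0.001103744/1.017703 = 0.06398.
CI: 0.38000 ± 0.06398 = (0.3160, 0.4440).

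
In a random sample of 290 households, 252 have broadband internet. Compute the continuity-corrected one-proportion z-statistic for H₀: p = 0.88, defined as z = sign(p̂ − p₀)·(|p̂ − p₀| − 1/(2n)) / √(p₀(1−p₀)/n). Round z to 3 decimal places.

z = -0.488

p̂ = 252/290 = 0.86897. p̂ − p₀ = -0.011034.
1/(2n) = 0.001724.
Corrected numerator: |-0.011034| − 0.001724 = 0.009310.
Under H₀, SE = √(p₀(1−p₀)/n) = √(0.88·0.12/290) = √0.000364138 = 0.019082.
z = (−)0.009310/0.019082 = -0.488.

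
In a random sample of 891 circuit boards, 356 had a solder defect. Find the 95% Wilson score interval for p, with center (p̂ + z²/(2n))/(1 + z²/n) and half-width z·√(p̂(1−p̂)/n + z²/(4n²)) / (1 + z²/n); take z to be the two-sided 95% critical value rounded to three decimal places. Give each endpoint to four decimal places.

(0.3679, 0.4321)

Here p̂ = 356/891 = 0.39955 and z = 1.960 (z² = 3.841600).
Denominator 1 + z²/n = 1 + 3.841600/891 = 1.004312.
Adjusted center: (0.39955 + z²/(2n))/1.004312 = 0.39998.
Radicand: p̂(1−p̂)/n + z²/(4n²) = 0.000269259 + 0.000001210 = 0.000270469.
Half-width = 1.960·√0.000270469/1.004312 = 0.03210.
CI: 0.39998 ± 0.03210 = (0.3679, 0.4321).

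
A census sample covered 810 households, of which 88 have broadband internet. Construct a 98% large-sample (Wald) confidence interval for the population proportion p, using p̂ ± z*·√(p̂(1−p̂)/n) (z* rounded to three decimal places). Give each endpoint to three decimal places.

With x = 88 successes in n = 810, p̂ = 0.10864.
SE = √(p̂(1−p̂)/n) = √(0.096839/810) = 0.010934.
The 98% critical value is z* = 2.326.
Margin = 2.326·0.010934 = 0.02543.
So the interval runs from 0.083 to 0.134.

(0.083, 0.134)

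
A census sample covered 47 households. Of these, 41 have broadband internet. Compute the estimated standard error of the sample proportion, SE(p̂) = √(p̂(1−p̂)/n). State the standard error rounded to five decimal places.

With x = 41 successes in n = 47, p̂ = 0.87234.
p̂(1−p̂) = 0.87234·0.12766 = 0.111363.
Dividing by n and taking the root: √0.002369426 = 0.04868.

SE = 0.04868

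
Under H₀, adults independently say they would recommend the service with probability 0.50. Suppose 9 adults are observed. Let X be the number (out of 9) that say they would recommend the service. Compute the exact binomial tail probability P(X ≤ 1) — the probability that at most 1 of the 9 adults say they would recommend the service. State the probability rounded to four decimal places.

P = 0.0195

X is binomial with n = 9 and p = 0.50.
P(X ≤ 1) = C(9,0)·0.50^0·0.50^9 + C(9,1)·0.50^1·0.50^8.
= 0.001953 + 0.017578 = 0.0195.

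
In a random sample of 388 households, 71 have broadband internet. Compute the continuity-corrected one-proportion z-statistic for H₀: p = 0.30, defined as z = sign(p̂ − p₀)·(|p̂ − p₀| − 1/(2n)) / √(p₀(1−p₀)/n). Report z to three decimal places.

z = -4.974

With x = 71 successes in n = 388, p̂ = 0.18299. p̂ − p₀ = -0.117010.
1/(2n) = 0.001289.
Corrected numerator: |-0.117010| − 0.001289 = 0.115721.
SE₀ = √(0.30·0.70/388) = 0.023265.
z = (−)0.115721/0.023265 = -4.974.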